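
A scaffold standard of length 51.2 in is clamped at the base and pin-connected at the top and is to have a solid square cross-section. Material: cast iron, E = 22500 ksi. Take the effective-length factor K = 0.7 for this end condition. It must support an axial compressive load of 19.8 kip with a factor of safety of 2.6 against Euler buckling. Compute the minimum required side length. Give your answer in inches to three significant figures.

a ≈ 1.37 in

Required P_cr = n·P = 2.6 × 19.8 = 51.48 kip
L_e = K·L = 0.7 × 51.2 = 35.84 in
Required I = P_cr·L_e²/(π²E) = 5.148×10^4 × 35.84² / (π² × 2.25×10^7) = 0.2978 in⁴
Solid square: I = a⁴/12  ⇒  a = (12I)^(1/4) = (12×0.2978)^(1/4) = 1.37 in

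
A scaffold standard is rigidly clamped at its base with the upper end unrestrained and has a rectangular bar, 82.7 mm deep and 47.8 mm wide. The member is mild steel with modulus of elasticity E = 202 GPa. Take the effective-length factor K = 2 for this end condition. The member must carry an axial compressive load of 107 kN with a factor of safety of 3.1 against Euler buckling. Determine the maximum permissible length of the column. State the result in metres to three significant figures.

L_max ≈ 1.06 m

Buckling occurs about the weak axis: I_min = h·b³/12 with b = 47.8 mm (the shorter side).
I_min = 82.7×47.8³/12 = 7.527×10^5 mm⁴
I = 7.527×10^-7 m⁴
Required critical load P_cr = n·P = 3.1 × 107 = 331.7 kN = 3.317×10^5 N
From P_cr = π²EI/(K·L)²:  L = (1/K)·√(π²EI/P_cr) = (1/2)·√(π²×2.02×10^11×7.527×10^-7/3.317×10^5)
L = 1.06 m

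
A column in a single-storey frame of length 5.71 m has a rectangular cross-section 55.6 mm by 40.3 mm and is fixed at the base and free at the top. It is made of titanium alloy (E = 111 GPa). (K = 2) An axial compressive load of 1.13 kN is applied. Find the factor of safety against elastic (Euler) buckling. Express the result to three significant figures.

n ≈ 2.25

Buckling occurs about the weak axis: I_min = h·b³/12 with b = 40.3 mm (the shorter side).
I_min = 55.6×40.3³/12 = 3.033×10^5 mm⁴
I = 3.033×10^5 mm⁴ = 3.033×10^-7 m⁴
Effective length L_e = K·L = 2 × 5.71 = 11.42 m
P_cr = π²EI / L_e² = π² × 111×10⁹ × 3.033×10^-7 / 11.42² = 2.547×10^3 N
Factor of safety n = P_cr / P = 2.5474 / 1.13 = 2.25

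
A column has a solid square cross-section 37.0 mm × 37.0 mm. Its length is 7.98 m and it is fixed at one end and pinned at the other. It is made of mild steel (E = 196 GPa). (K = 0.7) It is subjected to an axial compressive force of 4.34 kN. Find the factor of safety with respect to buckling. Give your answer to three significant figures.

n ≈ 2.23

I = a⁴/12 = 37.0⁴/12 = 1.562×10^5 mm⁴
I = 1.562×10^5 mm⁴ = 1.562×10^-7 m⁴
Effective length L_e = K·L = 0.7 × 7.98 = 5.586 m
P_cr = π²EI / L_e² = π² × 196×10⁹ × 1.562×10^-7 / 5.586² = 9.682×10^3 N
Factor of safety n = P_cr / P = 9.6823 / 4.34 = 2.23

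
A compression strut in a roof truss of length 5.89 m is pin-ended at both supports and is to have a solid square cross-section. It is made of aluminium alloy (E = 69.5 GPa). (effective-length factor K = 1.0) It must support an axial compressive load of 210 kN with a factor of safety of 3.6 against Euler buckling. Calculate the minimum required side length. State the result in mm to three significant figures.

a ≈ 146 mm

Required P_cr = n·P = 3.6 × 210 = 756.0 kN
L_e = K·L = 1 × 5.89 = 5.890 m
Required I = P_cr·L_e²/(π²E) = 7.560×10^5 × 5.890² / (π² × 6.95×10^10) = 3.824×10^-5 m⁴
I_req = 3.824×10^7 mm⁴
Solid square: I = a⁴/12  ⇒  a = (12I)^(1/4) = (12×3.824×10^7)^(1/4) = 146 mm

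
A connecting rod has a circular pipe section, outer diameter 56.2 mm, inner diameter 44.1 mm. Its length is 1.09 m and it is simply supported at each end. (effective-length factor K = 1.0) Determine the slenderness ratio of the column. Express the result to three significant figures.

λ ≈ 61.0

d_o = 56.2 mm, d_i = 44.1 mm
I = π(d_o⁴ − d_i⁴)/64 = π(56.2⁴ − 44.10⁴)/64 = 3.040×10^5 mm⁴
A = 953.2 mm²;  r_min = √(I/A) = √(3.040×10^5/953.2) = 17.86 mm
L_e = K·L = 1 × 1.09 m = 1.090 m = 1090.0 mm
λ = L_e / r_min = 1090.0 / 17.86 = 61.0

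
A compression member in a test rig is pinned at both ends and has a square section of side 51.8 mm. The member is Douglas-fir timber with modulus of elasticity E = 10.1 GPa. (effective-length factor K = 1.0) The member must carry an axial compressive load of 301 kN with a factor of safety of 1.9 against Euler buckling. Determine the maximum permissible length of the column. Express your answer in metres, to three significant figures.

I = a⁴/12 = 51.8⁴/12 = 6.000×10^5 mm⁴
I = 6.000×10^-7 m⁴
Required critical load P_cr = n·P = 1.9 × 301 = 571.9 kN = 5.719×10^5 N
From P_cr = π²EI/(K·L)²:  L = (1/K)·√(π²EI/P_cr) = (1/1)·√(π²×1.01×10^10×6.000×10^-7/5.719×10^5)
L = 0.323 m

L_max ≈ 0.323 m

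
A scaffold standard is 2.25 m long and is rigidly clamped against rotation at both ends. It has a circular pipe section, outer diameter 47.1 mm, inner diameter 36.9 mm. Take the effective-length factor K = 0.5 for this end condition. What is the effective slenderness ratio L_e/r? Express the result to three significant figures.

λ ≈ 75.2

d_o = 47.1 mm, d_i = 36.9 mm
I = π(d_o⁴ − d_i⁴)/64 = π(47.1⁴ − 36.90⁴)/64 = 1.506×10^5 mm⁴
A = 672.9 mm²;  r_min = √(I/A) = √(1.506×10^5/672.9) = 14.96 mm
L_e = K·L = 0.5 × 2.25 m = 1.125 m = 1125.0 mm
λ = L_e / r_min = 1125.0 / 14.96 = 75.2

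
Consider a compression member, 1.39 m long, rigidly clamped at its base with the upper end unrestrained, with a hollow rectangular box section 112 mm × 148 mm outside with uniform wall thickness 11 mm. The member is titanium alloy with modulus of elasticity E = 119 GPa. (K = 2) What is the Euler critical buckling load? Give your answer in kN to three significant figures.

Inner dimensions: h_i = 148 − 2×11 = 126.0 mm, b_i = 112 − 2×11 = 90.00 mm
Weak-axis I_min = (h_o·b_o³ − h_i·b_i³)/12 with b_o = 112, b_i = 90.00 mm (shorter outer/inner sides).
I_min = (148×112³ − 126.0×90.00³)/12 = 9.673×10^6 mm⁴
I = 9.673×10^6 mm⁴ = 9.673×10^-6 m⁴
Effective length L_e = K·L = 2 × 1.39 = 2.780 m
P_cr = π²EI / L_e² = π² × 119×10⁹ × 9.673×10^-6 / 2.780² = 1.470×10^6 N

P_cr ≈ 1470 kN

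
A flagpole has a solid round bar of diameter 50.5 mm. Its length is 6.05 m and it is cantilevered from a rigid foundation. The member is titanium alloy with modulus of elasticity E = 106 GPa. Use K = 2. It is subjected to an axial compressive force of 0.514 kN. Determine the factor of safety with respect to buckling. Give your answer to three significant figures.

I = πd⁴/64 = π×50.5⁴/64 = 3.193×10^5 mm⁴
I = 3.193×10^5 mm⁴ = 3.193×10^-7 m⁴
Effective length L_e = K·L = 2 × 6.05 = 12.10 m
P_cr = π²EI / L_e² = π² × 106×10⁹ × 3.193×10^-7 / 12.10² = 2.281×10^3 N
Factor of safety n = P_cr / P = 2.2812 / 0.514 = 4.44

n ≈ 4.44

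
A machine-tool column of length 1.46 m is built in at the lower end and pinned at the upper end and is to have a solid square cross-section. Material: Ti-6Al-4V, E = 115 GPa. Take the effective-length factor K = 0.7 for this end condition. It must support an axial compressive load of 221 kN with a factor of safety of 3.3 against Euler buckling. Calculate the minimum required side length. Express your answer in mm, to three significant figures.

Required P_cr = n·P = 3.3 × 221 = 729.3 kN
L_e = K·L = 0.7 × 1.46 = 1.022 m
Required I = P_cr·L_e²/(π²E) = 7.293×10^5 × 1.022² / (π² × 1.15×10^11) = 6.711×10^-7 m⁴
I_req = 6.711×10^5 mm⁴
Solid square: I = a⁴/12  ⇒  a = (12I)^(1/4) = (12×6.711×10^5)^(1/4) = 53.3 mm

a ≈ 53.3 mm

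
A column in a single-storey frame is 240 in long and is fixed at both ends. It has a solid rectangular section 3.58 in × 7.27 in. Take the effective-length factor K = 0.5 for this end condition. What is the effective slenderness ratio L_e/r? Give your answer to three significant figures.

λ ≈ 116

Buckling occurs about the weak axis: I_min = h·b³/12 with b = 3.58 in (the shorter side).
I_min = 7.27×3.58³/12 = 27.80 in⁴
A = 26.03 in²;  r_min = √(I/A) = √(27.80/26.03) = 1.033 in
L_e = K·L = 0.5 × 240 = 120.0 in
λ = L_e / r_min = 120.00 / 1.033 = 116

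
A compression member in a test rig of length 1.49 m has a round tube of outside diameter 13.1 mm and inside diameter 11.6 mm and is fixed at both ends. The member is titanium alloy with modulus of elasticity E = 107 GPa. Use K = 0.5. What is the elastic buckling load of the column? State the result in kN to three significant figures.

d_o = 13.1 mm, d_i = 11.6 mm
I = π(d_o⁴ − d_i⁴)/64 = π(13.1⁴ − 11.60⁴)/64 = 556.8 mm⁴
I = 556.8 mm⁴ = 5.568×10^-10 m⁴
Effective length L_e = K·L = 0.5 × 1.49 = 0.7450 m
P_cr = π²EI / L_e² = π² × 107×10⁹ × 5.568×10^-10 / 0.7450² = 1.059×10^3 N

P_cr ≈ 1.06 kN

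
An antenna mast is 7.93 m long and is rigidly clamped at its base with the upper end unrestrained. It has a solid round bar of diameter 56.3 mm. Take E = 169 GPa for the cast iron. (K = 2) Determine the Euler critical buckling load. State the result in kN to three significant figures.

P_cr ≈ 3.27 kN

I = πd⁴/64 = π×56.3⁴/64 = 4.932×10^5 mm⁴
I = 4.932×10^5 mm⁴ = 4.932×10^-7 m⁴
Effective length L_e = K·L = 2 × 7.93 = 15.86 m
P_cr = π²EI / L_e² = π² × 169×10⁹ × 4.932×10^-7 / 15.86² = 3.270×10^3 N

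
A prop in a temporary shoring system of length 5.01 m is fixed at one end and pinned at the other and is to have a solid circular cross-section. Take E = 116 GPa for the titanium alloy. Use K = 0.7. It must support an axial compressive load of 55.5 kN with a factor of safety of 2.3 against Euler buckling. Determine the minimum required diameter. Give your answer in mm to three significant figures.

Required P_cr = n·P = 2.3 × 55.5 = 127.6 kN
L_e = K·L = 0.7 × 5.01 = 3.507 m
Required I = P_cr·L_e²/(π²E) = 1.276×10^5 × 3.507² / (π² × 1.16×10^11) = 1.371×10^-6 m⁴
I_req = 1.371×10^6 mm⁴
Solid circle: I = πd⁴/64  ⇒  d = (64I/π)^(1/4) = (64×1.371×10^6/π)^(1/4) = 72.7 mm

d ≈ 72.7 mm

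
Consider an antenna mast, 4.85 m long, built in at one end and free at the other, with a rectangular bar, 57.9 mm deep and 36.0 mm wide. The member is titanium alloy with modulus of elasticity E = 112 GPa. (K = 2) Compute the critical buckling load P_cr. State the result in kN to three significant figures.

Buckling occurs about the weak axis: I_min = h·b³/12 with b = 36.0 mm (the shorter side).
I_min = 57.9×36.0³/12 = 2.251×10^5 mm⁴
I = 2.251×10^5 mm⁴ = 2.251×10^-7 m⁴
Effective length L_e = K·L = 2 × 4.85 = 9.700 m
P_cr = π²EI / L_e² = π² × 112×10⁹ × 2.251×10^-7 / 9.700² = 2.645×10^3 N

P_cr ≈ 2.64 kN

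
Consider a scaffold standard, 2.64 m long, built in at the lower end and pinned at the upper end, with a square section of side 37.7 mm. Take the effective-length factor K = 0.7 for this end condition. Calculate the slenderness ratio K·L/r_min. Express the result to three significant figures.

λ ≈ 170

I = a⁴/12 = 37.7⁴/12 = 1.683×10^5 mm⁴
A = 1.421×10^3 mm²;  r_min = √(I/A) = √(1.683×10^5/1.421×10^3) = 10.88 mm
L_e = K·L = 0.7 × 2.64 m = 1.848 m = 1848.0 mm
λ = L_e / r_min = 1848.0 / 10.88 = 170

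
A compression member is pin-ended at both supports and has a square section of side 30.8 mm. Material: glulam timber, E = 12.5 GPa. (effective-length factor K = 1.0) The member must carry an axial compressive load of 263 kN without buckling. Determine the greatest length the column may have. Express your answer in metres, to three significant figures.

L_max ≈ 0.188 m

I = a⁴/12 = 30.8⁴/12 = 7.499×10^4 mm⁴
I = 7.499×10^-8 m⁴
At the buckling limit P_cr = P = 2.630×10^5 N
From P_cr = π²EI/(K·L)²:  L = (1/K)·√(π²EI/P_cr) = (1/1)·√(π²×1.25×10^10×7.499×10^-8/2.630×10^5)
L = 0.188 m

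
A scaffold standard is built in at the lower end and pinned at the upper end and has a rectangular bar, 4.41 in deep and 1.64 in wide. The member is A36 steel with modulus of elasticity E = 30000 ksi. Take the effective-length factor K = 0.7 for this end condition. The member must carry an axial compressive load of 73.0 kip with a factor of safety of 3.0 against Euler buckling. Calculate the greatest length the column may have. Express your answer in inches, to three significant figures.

L_max ≈ 66.9 in

Buckling occurs about the weak axis: I_min = h·b³/12 with b = 1.64 in (the shorter side).
I_min = 4.41×1.64³/12 = 1.621 in⁴
Required critical load P_cr = n·P = 3.0 × 73.0 = 219.0 kip = 2.190×10^5 lb
From P_cr = π²EI/(K·L)²:  L = (1/K)·√(π²EI/P_cr) = (1/0.7)·√(π²×3.00×10^7×1.621/2.190×10^5)
L = 66.9 in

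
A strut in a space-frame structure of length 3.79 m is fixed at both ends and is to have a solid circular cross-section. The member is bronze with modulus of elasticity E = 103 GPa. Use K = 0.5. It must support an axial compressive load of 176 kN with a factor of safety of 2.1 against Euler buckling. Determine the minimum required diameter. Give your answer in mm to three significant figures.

d ≈ 71.8 mm

Required P_cr = n·P = 2.1 × 176 = 369.6 kN
L_e = K·L = 0.5 × 3.79 = 1.895 m
Required I = P_cr·L_e²/(π²E) = 3.696×10^5 × 1.895² / (π² × 1.03×10^11) = 1.306×10^-6 m⁴
I_req = 1.306×10^6 mm⁴
Solid circle: I = πd⁴/64  ⇒  d = (64I/π)^(1/4) = (64×1.306×10^6/π)^(1/4) = 71.8 mm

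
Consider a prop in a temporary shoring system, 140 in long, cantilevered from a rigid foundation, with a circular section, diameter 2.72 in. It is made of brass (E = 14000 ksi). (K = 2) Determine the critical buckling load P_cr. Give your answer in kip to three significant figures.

P_cr ≈ 4.74 kip

I = πd⁴/64 = π×2.72⁴/64 = 2.687 in⁴
Effective length L_e = K·L = 2 × 140 = 280.0 in
P_cr = π²EI / L_e² = π² × 14000×10³ × 2.687 / 280.0² = 4.735×10^3 lb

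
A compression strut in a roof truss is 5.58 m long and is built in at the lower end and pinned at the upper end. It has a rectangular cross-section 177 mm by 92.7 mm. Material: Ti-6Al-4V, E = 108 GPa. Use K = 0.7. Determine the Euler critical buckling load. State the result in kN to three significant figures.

Buckling occurs about the weak axis: I_min = h·b³/12 with b = 92.7 mm (the shorter side).
I_min = 177×92.7³/12 = 1.175×10^7 mm⁴
I = 1.175×10^7 mm⁴ = 1.175×10^-5 m⁴
Effective length L_e = K·L = 0.7 × 5.58 = 3.906 m
P_cr = π²EI / L_e² = π² × 108×10⁹ × 1.175×10^-5 / 3.906² = 8.209×10^5 N

P_cr ≈ 821 kN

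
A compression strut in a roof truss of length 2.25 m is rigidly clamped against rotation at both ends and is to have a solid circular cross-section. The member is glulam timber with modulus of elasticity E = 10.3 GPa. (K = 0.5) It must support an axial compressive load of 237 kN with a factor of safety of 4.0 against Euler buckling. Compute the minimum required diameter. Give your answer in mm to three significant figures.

Required P_cr = n·P = 4.0 × 237 = 948.0 kN
L_e = K·L = 0.5 × 2.25 = 1.125 m
Required I = P_cr·L_e²/(π²E) = 9.480×10^5 × 1.125² / (π² × 1.03×10^10) = 1.180×10^-5 m⁴
I_req = 1.180×10^7 mm⁴
Solid circle: I = πd⁴/64  ⇒  d = (64I/π)^(1/4) = (64×1.180×10^7/π)^(1/4) = 125 mm

d ≈ 125 mm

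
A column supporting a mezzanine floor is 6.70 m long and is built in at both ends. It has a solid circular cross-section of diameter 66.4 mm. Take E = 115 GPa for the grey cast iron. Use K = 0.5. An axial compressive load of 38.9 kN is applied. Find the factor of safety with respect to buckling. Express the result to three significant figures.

I = πd⁴/64 = π×66.4⁴/64 = 9.542×10^5 mm⁴
I = 9.542×10^5 mm⁴ = 9.542×10^-7 m⁴
Effective length L_e = K·L = 0.5 × 6.70 = 3.350 m
P_cr = π²EI / L_e² = π² × 115×10⁹ × 9.542×10^-7 / 3.350² = 9.651×10^4 N
Factor of safety n = P_cr / P = 96.505 / 38.9 = 2.48

n ≈ 2.48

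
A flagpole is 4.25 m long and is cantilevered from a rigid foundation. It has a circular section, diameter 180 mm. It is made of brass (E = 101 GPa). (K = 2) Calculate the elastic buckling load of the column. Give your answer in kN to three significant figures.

P_cr ≈ 711 kN

I = πd⁴/64 = π×180⁴/64 = 5.153×10^7 mm⁴
I = 5.153×10^7 mm⁴ = 5.153×10^-5 m⁴
Effective length L_e = K·L = 2 × 4.25 = 8.500 m
P_cr = π²EI / L_e² = π² × 101×10⁹ × 5.153×10^-5 / 8.500² = 7.110×10^5 N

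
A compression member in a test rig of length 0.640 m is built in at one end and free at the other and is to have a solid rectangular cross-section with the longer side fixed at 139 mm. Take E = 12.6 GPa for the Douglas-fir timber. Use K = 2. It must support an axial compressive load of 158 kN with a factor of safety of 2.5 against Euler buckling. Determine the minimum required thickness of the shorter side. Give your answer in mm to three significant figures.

Required P_cr = n·P = 2.5 × 158 = 395.0 kN
L_e = K·L = 2 × 0.640 = 1.280 m
Required I = P_cr·L_e²/(π²E) = 3.950×10^5 × 1.280² / (π² × 1.26×10^10) = 5.204×10^-6 m⁴
I_req = 5.204×10^6 mm⁴
Rectangle, weak axis: I_min = h·b³/12 with h = 139 mm fixed  ⇒  b = (12I/h)^(1/3) = 76.6 mm

b ≈ 76.6 mm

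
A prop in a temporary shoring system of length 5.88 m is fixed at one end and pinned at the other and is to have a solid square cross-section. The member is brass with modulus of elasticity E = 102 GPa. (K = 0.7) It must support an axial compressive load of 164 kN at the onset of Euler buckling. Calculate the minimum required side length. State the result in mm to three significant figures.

a ≈ 75.9 mm

L_e = K·L = 0.7 × 5.88 = 4.116 m
Required I = P_cr·L_e²/(π²E) = 1.640×10^5 × 4.116² / (π² × 1.02×10^11) = 2.760×10^-6 m⁴
I_req = 2.760×10^6 mm⁴
Solid square: I = a⁴/12  ⇒  a = (12I)^(1/4) = (12×2.760×10^6)^(1/4) = 75.9 mm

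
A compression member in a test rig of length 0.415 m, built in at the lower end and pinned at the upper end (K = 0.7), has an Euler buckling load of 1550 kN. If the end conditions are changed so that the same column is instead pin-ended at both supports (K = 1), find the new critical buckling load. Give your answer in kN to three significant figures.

P_cr ∝ 1/K², so P_cr,new = P_cr,old × (K_old/K_new)² = 1550 × (0.7/1)²
= 1550 × 0.4900 = 759 kN

P_cr ≈ 759 kN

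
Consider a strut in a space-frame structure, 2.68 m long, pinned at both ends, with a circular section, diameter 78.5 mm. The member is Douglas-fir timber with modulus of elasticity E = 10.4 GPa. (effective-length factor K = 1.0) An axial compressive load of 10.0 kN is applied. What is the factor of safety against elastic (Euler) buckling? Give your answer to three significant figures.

n ≈ 2.66

I = πd⁴/64 = π×78.5⁴/64 = 1.864×10^6 mm⁴
I = 1.864×10^6 mm⁴ = 1.864×10^-6 m⁴
Effective length L_e = K·L = 1 × 2.68 = 2.680 m
P_cr = π²EI / L_e² = π² × 10.4×10⁹ × 1.864×10^-6 / 2.680² = 2.664×10^4 N
Factor of safety n = P_cr / P = 26.639 / 10.0 = 2.66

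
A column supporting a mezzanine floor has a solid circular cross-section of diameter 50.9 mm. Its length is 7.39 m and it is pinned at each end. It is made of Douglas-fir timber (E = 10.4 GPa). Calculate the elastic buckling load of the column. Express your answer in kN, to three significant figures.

P_cr ≈ 0.619 kN

I = πd⁴/64 = π×50.9⁴/64 = 3.295×10^5 mm⁴
I = 3.295×10^5 mm⁴ = 3.295×10^-7 m⁴
Effective length L_e = K·L = 1 × 7.39 = 7.390 m
P_cr = π²EI / L_e² = π² × 10.4×10⁹ × 3.295×10^-7 / 7.390² = 619.3 N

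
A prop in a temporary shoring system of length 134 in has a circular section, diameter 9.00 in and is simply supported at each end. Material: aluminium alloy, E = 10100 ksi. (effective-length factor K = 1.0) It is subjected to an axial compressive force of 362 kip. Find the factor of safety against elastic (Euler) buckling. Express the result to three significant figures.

I = πd⁴/64 = π×9.00⁴/64 = 322.1 in⁴
Effective length L_e = K·L = 1 × 134 = 134.0 in
P_cr = π²EI / L_e² = π² × 10100×10³ × 322.1 / 134.0² = 1.788×10^6 lb
Factor of safety n = P_cr / P = 1787.9 / 362 = 4.94

n ≈ 4.94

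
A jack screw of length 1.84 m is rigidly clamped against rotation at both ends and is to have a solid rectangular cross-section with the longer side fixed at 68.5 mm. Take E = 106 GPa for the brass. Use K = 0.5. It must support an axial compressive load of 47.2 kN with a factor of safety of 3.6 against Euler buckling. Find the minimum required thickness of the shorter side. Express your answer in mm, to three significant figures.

b ≈ 28.9 mm

Required P_cr = n·P = 3.6 × 47.2 = 169.9 kN
L_e = K·L = 0.5 × 1.84 = 0.9200 m
Required I = P_cr·L_e²/(π²E) = 1.699×10^5 × 0.9200² / (π² × 1.06×10^11) = 1.375×10^-7 m⁴
I_req = 1.375×10^5 mm⁴
Rectangle, weak axis: I_min = h·b³/12 with h = 68.5 mm fixed  ⇒  b = (12I/h)^(1/3) = 28.9 mm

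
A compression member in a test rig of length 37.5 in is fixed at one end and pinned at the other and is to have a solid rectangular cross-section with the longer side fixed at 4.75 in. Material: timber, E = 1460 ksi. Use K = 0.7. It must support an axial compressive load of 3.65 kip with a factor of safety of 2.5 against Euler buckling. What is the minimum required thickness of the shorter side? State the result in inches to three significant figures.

b ≈ 1.03 in

Required P_cr = n·P = 2.5 × 3.65 = 9.125 kip
L_e = K·L = 0.7 × 37.5 = 26.25 in
Required I = P_cr·L_e²/(π²E) = 9.125×10^3 × 26.25² / (π² × 1.46×10^6) = 0.4364 in⁴
Rectangle, weak axis: I_min = h·b³/12 with h = 4.75 in fixed  ⇒  b = (12I/h)^(1/3) = 1.03 in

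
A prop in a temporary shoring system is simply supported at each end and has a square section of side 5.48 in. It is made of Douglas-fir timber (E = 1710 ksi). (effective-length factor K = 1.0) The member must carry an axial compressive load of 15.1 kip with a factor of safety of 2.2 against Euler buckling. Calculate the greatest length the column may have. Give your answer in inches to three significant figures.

I = a⁴/12 = 5.48⁴/12 = 75.15 in⁴
Required critical load P_cr = n·P = 2.2 × 15.1 = 33.22 kip = 3.322×10^4 lb
From P_cr = π²EI/(K·L)²:  L = (1/K)·√(π²EI/P_cr) = (1/1)·√(π²×1.71×10^6×75.15/3.322×10^4)
L = 195 in

L_max ≈ 195 in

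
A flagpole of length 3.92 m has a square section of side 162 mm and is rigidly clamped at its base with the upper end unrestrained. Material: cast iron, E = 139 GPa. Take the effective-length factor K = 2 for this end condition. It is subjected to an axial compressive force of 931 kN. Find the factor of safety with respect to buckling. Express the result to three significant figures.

n ≈ 1.38

I = a⁴/12 = 162⁴/12 = 5.740×10^7 mm⁴
I = 5.740×10^7 mm⁴ = 5.740×10^-5 m⁴
Effective length L_e = K·L = 2 × 3.92 = 7.840 m
P_cr = π²EI / L_e² = π² × 139×10⁹ × 5.740×10^-5 / 7.840² = 1.281×10^6 N
Factor of safety n = P_cr / P = 1281.0 / 931 = 1.38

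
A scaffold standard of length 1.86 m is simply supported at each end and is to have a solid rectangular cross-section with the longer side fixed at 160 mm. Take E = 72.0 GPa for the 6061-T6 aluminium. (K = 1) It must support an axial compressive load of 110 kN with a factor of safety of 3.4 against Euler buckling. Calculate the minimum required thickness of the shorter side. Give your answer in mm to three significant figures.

b ≈ 51.5 mm

Required P_cr = n·P = 3.4 × 110 = 374.0 kN
L_e = K·L = 1 × 1.86 = 1.860 m
Required I = P_cr·L_e²/(π²E) = 3.740×10^5 × 1.860² / (π² × 7.20×10^10) = 1.821×10^-6 m⁴
I_req = 1.821×10^6 mm⁴
Rectangle, weak axis: I_min = h·b³/12 with h = 160 mm fixed  ⇒  b = (12I/h)^(1/3) = 51.5 mm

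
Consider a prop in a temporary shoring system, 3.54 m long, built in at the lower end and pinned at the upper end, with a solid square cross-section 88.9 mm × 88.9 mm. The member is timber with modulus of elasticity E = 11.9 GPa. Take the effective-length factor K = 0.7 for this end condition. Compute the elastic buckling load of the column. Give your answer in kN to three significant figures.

I = a⁴/12 = 88.9⁴/12 = 5.205×10^6 mm⁴
I = 5.205×10^6 mm⁴ = 5.205×10^-6 m⁴
Effective length L_e = K·L = 0.7 × 3.54 = 2.478 m
P_cr = π²EI / L_e² = π² × 11.9×10⁹ × 5.205×10^-6 / 2.478² = 9.956×10^4 N

P_cr ≈ 99.6 kN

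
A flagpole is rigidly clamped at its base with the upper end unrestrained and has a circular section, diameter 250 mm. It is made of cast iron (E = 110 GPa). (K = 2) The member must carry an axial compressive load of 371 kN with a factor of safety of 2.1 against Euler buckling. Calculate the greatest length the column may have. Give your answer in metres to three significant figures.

I = πd⁴/64 = π×250⁴/64 = 1.917×10^8 mm⁴
I = 1.917×10^-4 m⁴
Required critical load P_cr = n·P = 2.1 × 371 = 779.1 kN = 7.791×10^5 N
From P_cr = π²EI/(K·L)²:  L = (1/K)·√(π²EI/P_cr) = (1/2)·√(π²×1.10×10^11×1.917×10^-4/7.791×10^5)
L = 8.17 m

L_max ≈ 8.17 m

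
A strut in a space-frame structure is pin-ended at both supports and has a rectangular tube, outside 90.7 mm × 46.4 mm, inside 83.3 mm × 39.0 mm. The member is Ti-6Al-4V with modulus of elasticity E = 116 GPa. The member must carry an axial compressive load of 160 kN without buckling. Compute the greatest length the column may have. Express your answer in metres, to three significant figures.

Weak-axis I_min = (h_o·b_o³ − h_i·b_i³)/12 with b_o = 46.4, b_i = 39.00 mm (shorter outer/inner sides).
I_min = (90.7×46.4³ − 83.30×39.00³)/12 = 3.433×10^5 mm⁴
I = 3.433×10^-7 m⁴
At the buckling limit P_cr = P = 1.600×10^5 N
From P_cr = π²EI/(K·L)²:  L = (1/K)·√(π²EI/P_cr) = (1/1)·√(π²×1.16×10^11×3.433×10^-7/1.600×10^5)
L = 1.57 m

L_max ≈ 1.57 m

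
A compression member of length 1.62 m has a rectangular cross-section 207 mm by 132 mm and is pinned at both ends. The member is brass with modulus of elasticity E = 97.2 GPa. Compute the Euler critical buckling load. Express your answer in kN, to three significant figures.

P_cr ≈ 14500 kN

Buckling occurs about the weak axis: I_min = h·b³/12 with b = 132 mm (the shorter side).
I_min = 207×132³/12 = 3.967×10^7 mm⁴
I = 3.967×10^7 mm⁴ = 3.967×10^-5 m⁴
Effective length L_e = K·L = 1 × 1.62 = 1.620 m
P_cr = π²EI / L_e² = π² × 97.2×10⁹ × 3.967×10^-5 / 1.620² = 1.450×10^7 N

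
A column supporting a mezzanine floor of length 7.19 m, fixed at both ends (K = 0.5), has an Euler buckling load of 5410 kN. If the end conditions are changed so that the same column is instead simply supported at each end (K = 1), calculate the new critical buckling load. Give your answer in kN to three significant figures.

P_cr ≈ 1350 kN

P_cr ∝ 1/K², so P_cr,new = P_cr,old × (K_old/K_new)² = 5410 × (0.5/1)²
= 5410 × 0.2500 = 1350 kN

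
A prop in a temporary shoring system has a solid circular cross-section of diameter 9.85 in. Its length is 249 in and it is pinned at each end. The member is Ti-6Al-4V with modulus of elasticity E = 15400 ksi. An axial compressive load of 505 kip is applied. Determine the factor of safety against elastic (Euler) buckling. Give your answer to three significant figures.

n ≈ 2.24

I = πd⁴/64 = π×9.85⁴/64 = 462.1 in⁴
Effective length L_e = K·L = 1 × 249 = 249.0 in
P_cr = π²EI / L_e² = π² × 15400×10³ × 462.1 / 249.0² = 1.133×10^6 lb
Factor of safety n = P_cr / P = 1132.8 / 505 = 2.24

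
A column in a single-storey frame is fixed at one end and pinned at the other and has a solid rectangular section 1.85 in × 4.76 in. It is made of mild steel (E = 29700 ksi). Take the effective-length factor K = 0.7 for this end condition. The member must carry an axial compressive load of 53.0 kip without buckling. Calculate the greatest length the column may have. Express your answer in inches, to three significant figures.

Buckling occurs about the weak axis: I_min = h·b³/12 with b = 1.85 in (the shorter side).
I_min = 4.76×1.85³/12 = 2.512 in⁴
At the buckling limit P_cr = P = 5.300×10^4 lb
From P_cr = π²EI/(K·L)²:  L = (1/K)·√(π²EI/P_cr) = (1/0.7)·√(π²×2.97×10^7×2.512/5.300×10^4)
L = 168 in

L_max ≈ 168 in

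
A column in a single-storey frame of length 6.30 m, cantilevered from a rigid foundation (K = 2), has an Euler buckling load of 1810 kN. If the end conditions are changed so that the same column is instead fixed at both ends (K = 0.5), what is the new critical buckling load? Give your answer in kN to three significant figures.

P_cr ≈ 29000 kN

P_cr ∝ 1/K², so P_cr,new = P_cr,old × (K_old/K_new)² = 1810 × (2/0.5)²
= 1810 × 16.00 = 29000 kN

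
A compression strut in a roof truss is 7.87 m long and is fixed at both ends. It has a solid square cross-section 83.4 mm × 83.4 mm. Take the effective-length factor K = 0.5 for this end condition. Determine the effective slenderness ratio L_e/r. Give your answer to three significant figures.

I = a⁴/12 = 83.4⁴/12 = 4.032×10^6 mm⁴
A = 6.956×10^3 mm²;  r_min = √(I/A) = √(4.032×10^6/6.956×10^3) = 24.08 mm
L_e = K·L = 0.5 × 7.87 m = 3.935 m = 3935.0 mm
λ = L_e / r_min = 3935.0 / 24.08 = 163

λ ≈ 163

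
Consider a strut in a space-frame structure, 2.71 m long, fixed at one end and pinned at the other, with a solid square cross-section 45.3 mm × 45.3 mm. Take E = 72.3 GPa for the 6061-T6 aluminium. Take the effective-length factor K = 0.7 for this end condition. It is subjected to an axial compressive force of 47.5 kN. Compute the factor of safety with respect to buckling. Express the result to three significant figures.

n ≈ 1.46

I = a⁴/12 = 45.3⁴/12 = 3.509×10^5 mm⁴
I = 3.509×10^5 mm⁴ = 3.509×10^-7 m⁴
Effective length L_e = K·L = 0.7 × 2.71 = 1.897 m
P_cr = π²EI / L_e² = π² × 72.3×10⁹ × 3.509×10^-7 / 1.897² = 6.958×10^4 N
Factor of safety n = P_cr / P = 69.585 / 47.5 = 1.46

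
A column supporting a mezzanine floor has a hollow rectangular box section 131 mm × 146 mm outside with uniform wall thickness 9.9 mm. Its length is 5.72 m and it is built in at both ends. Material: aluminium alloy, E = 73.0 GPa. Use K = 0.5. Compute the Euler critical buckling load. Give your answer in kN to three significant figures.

P_cr ≈ 1140 kN

Inner dimensions: h_i = 146 − 2×9.9 = 126.2 mm, b_i = 131 − 2×9.9 = 111.2 mm
Weak-axis I_min = (h_o·b_o³ − h_i·b_i³)/12 with b_o = 131, b_i = 111.2 mm (shorter outer/inner sides).
I_min = (146×131³ − 126.2×111.2³)/12 = 1.289×10^7 mm⁴
I = 1.289×10^7 mm⁴ = 1.289×10^-5 m⁴
Effective length L_e = K·L = 0.5 × 5.72 = 2.860 m
P_cr = π²EI / L_e² = π² × 73.0×10⁹ × 1.289×10^-5 / 2.860² = 1.135×10^6 N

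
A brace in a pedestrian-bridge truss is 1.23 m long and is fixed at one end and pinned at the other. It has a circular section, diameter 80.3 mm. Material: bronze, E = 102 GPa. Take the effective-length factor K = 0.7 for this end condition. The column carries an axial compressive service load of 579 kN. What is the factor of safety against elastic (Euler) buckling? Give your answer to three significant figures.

n ≈ 4.79

I = πd⁴/64 = π×80.3⁴/64 = 2.041×10^6 mm⁴
I = 2.041×10^6 mm⁴ = 2.041×10^-6 m⁴
Effective length L_e = K·L = 0.7 × 1.23 = 0.8610 m
P_cr = π²EI / L_e² = π² × 102×10⁹ × 2.041×10^-6 / 0.8610² = 2.772×10^6 N
Factor of safety n = P_cr / P = 2771.6 / 579 = 4.79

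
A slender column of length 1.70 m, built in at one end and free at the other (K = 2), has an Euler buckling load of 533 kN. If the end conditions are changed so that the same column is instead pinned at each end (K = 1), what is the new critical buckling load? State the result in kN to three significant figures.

P_cr ∝ 1/K², so P_cr,new = P_cr,old × (K_old/K_new)² = 533 × (2/1)²
= 533 × 4.000 = 2130 kN

P_cr ≈ 2130 kN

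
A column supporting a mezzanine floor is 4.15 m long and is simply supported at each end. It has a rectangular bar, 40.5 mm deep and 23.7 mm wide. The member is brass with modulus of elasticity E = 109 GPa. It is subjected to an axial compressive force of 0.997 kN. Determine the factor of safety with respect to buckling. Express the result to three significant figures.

Buckling occurs about the weak axis: I_min = h·b³/12 with b = 23.7 mm (the shorter side).
I_min = 40.5×23.7³/12 = 4.493×10^4 mm⁴
I = 4.493×10^4 mm⁴ = 4.493×10^-8 m⁴
Effective length L_e = K·L = 1 × 4.15 = 4.150 m
P_cr = π²EI / L_e² = π² × 109×10⁹ × 4.493×10^-8 / 4.150² = 2.806×10^3 N
Factor of safety n = P_cr / P = 2.8064 / 0.997 = 2.81

n ≈ 2.81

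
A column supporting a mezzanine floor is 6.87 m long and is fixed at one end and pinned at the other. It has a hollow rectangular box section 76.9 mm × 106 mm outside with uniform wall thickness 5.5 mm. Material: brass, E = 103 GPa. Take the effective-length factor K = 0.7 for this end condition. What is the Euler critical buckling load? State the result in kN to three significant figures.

Inner dimensions: h_i = 106 − 2×5.5 = 95.00 mm, b_i = 76.9 − 2×5.5 = 65.90 mm
Weak-axis I_min = (h_o·b_o³ − h_i·b_i³)/12 with b_o = 76.9, b_i = 65.90 mm (shorter outer/inner sides).
I_min = (106×76.9³ − 95.00×65.90³)/12 = 1.751×10^6 mm⁴
I = 1.751×10^6 mm⁴ = 1.751×10^-6 m⁴
Effective length L_e = K·L = 0.7 × 6.87 = 4.809 m
P_cr = π²EI / L_e² = π² × 103×10⁹ × 1.751×10^-6 / 4.809² = 7.698×10^4 N

P_cr ≈ 77.0 kN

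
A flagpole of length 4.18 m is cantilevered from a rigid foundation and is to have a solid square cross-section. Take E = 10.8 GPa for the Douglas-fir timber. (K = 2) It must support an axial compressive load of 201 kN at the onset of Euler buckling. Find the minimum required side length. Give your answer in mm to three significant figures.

a ≈ 199 mm

L_e = K·L = 2 × 4.18 = 8.360 m
Required I = P_cr·L_e²/(π²E) = 2.010×10^5 × 8.360² / (π² × 1.08×10^10) = 1.318×10^-4 m⁴
I_req = 1.318×10^8 mm⁴
Solid square: I = a⁴/12  ⇒  a = (12I)^(1/4) = (12×1.318×10^8)^(1/4) = 199 mm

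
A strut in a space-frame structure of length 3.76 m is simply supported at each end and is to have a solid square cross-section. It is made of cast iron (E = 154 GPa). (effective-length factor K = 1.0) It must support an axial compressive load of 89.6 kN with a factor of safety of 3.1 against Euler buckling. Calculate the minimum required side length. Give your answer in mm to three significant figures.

Required P_cr = n·P = 3.1 × 89.6 = 277.8 kN
L_e = K·L = 1 × 3.76 = 3.760 m
Required I = P_cr·L_e²/(π²E) = 2.778×10^5 × 3.760² / (π² × 1.54×10^11) = 2.584×10^-6 m⁴
I_req = 2.584×10^6 mm⁴
Solid square: I = a⁴/12  ⇒  a = (12I)^(1/4) = (12×2.584×10^6)^(1/4) = 74.6 mm

a ≈ 74.6 mm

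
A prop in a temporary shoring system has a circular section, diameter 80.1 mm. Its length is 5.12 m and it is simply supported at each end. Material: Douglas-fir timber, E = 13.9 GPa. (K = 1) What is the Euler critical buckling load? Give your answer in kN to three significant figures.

I = πd⁴/64 = π×80.1⁴/64 = 2.021×10^6 mm⁴
I = 2.021×10^6 mm⁴ = 2.021×10^-6 m⁴
Effective length L_e = K·L = 1 × 5.12 = 5.120 m
P_cr = π²EI / L_e² = π² × 13.9×10⁹ × 2.021×10^-6 / 5.120² = 1.057×10^4 N

P_cr ≈ 10.6 kN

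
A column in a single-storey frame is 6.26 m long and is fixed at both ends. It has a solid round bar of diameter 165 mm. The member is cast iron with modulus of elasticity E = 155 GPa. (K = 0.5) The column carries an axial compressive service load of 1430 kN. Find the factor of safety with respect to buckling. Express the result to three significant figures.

I = πd⁴/64 = π×165⁴/64 = 3.638×10^7 mm⁴
I = 3.638×10^7 mm⁴ = 3.638×10^-5 m⁴
Effective length L_e = K·L = 0.5 × 6.26 = 3.130 m
P_cr = π²EI / L_e² = π² × 155×10⁹ × 3.638×10^-5 / 3.130² = 5.681×10^6 N
Factor of safety n = P_cr / P = 5681.3 / 1430 = 3.97

n ≈ 3.97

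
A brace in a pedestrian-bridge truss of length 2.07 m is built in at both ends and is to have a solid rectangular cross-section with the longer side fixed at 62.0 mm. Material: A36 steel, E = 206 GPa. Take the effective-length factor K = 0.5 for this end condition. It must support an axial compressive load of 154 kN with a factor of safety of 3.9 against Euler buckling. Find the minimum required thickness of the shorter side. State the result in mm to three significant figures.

b ≈ 39.4 mm

Required P_cr = n·P = 3.9 × 154 = 600.6 kN
L_e = K·L = 0.5 × 2.07 = 1.035 m
Required I = P_cr·L_e²/(π²E) = 6.006×10^5 × 1.035² / (π² × 2.06×10^11) = 3.164×10^-7 m⁴
I_req = 3.164×10^5 mm⁴
Rectangle, weak axis: I_min = h·b³/12 with h = 62.0 mm fixed  ⇒  b = (12I/h)^(1/3) = 39.4 mm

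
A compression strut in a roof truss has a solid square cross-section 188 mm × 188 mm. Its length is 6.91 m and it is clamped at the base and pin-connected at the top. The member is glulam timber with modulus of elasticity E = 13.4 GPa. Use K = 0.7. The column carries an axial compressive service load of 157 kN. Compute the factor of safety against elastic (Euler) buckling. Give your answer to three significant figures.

n ≈ 3.75

I = a⁴/12 = 188⁴/12 = 1.041×10^8 mm⁴
I = 1.041×10^8 mm⁴ = 1.041×10^-4 m⁴
Effective length L_e = K·L = 0.7 × 6.91 = 4.837 m
P_cr = π²EI / L_e² = π² × 13.4×10⁹ × 1.041×10^-4 / 4.837² = 5.884×10^5 N
Factor of safety n = P_cr / P = 588.44 / 157 = 3.75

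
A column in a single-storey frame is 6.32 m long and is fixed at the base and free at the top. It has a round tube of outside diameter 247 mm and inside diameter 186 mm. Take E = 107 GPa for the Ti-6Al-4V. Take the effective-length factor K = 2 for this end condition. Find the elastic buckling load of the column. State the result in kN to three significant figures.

P_cr ≈ 819 kN

d_o = 247 mm, d_i = 186 mm
I = π(d_o⁴ − d_i⁴)/64 = π(247⁴ − 186.0⁴)/64 = 1.240×10^8 mm⁴
I = 1.240×10^8 mm⁴ = 1.240×10^-4 m⁴
Effective length L_e = K·L = 2 × 6.32 = 12.64 m
P_cr = π²EI / L_e² = π² × 107×10⁹ × 1.240×10^-4 / 12.64² = 8.193×10^5 N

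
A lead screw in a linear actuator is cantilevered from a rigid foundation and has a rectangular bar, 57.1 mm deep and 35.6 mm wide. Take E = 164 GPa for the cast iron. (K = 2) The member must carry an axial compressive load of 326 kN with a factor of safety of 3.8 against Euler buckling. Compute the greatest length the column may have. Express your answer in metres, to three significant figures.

L_max ≈ 0.265 m

Buckling occurs about the weak axis: I_min = h·b³/12 with b = 35.6 mm (the shorter side).
I_min = 57.1×35.6³/12 = 2.147×10^5 mm⁴
I = 2.147×10^-7 m⁴
Required critical load P_cr = n·P = 3.8 × 326 = 1239 kN = 1.239×10^6 N
From P_cr = π²EI/(K·L)²:  L = (1/K)·√(π²EI/P_cr) = (1/2)·√(π²×1.64×10^11×2.147×10^-7/1.239×10^6)
L = 0.265 m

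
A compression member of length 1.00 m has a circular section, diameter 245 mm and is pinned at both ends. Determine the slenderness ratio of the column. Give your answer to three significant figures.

I = πd⁴/64 = π×245⁴/64 = 1.769×10^8 mm⁴
A = 4.714×10^4 mm²;  r_min = √(I/A) = √(1.769×10^8/4.714×10^4) = 61.25 mm
L_e = K·L = 1 × 1.00 m = 1.000 m = 1000.0 mm
λ = L_e / r_min = 1000.0 / 61.25 = 16.3

λ ≈ 16.3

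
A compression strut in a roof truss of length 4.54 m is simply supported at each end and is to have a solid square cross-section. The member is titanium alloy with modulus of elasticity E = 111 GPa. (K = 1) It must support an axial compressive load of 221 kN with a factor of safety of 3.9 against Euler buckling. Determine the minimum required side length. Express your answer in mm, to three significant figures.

Required P_cr = n·P = 3.9 × 221 = 861.9 kN
L_e = K·L = 1 × 4.54 = 4.540 m
Required I = P_cr·L_e²/(π²E) = 8.619×10^5 × 4.540² / (π² × 1.11×10^11) = 1.622×10^-5 m⁴
I_req = 1.622×10^7 mm⁴
Solid square: I = a⁴/12  ⇒  a = (12I)^(1/4) = (12×1.622×10^7)^(1/4) = 118 mm

a ≈ 118 mm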